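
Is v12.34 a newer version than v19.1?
No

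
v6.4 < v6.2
False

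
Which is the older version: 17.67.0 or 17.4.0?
17.4.0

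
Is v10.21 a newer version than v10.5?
Yes. Version numbers are compared segment by segment as integers, not as decimals: minor version 21 > 5, so v10.21 > v10.5 (even though the decimal 10.21 < 10.5).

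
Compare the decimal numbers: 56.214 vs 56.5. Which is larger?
56.5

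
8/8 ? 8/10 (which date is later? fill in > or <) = <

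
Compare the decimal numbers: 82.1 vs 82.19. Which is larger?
82.19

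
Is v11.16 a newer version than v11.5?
Yes. Version numbers are compared segment by segment as integers, not as decimals: minor version 16 > 5, so v11.16 > v11.5 (even though the decimal 11.16 < 11.5).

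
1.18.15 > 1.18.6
True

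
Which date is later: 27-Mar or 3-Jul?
3-Jul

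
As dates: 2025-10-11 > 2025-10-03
True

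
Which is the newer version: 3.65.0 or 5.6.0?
5.6.0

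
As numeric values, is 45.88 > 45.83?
True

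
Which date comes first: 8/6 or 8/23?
8/6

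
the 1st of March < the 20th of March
True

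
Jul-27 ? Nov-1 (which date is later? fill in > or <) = <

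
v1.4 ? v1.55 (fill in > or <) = <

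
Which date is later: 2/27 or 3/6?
3/6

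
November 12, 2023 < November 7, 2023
False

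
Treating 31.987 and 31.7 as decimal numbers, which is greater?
31.987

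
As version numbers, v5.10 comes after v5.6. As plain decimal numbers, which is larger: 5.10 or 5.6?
5.6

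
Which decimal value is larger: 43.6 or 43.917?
43.917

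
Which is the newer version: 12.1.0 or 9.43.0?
12.1.0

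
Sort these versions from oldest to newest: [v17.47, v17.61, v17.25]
[v17.25, v17.47, v17.61]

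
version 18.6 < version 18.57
True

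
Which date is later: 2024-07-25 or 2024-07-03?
2024-07-25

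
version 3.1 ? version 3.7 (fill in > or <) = <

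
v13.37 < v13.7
False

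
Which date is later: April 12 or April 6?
April 12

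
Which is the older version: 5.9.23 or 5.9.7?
5.9.7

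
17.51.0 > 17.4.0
True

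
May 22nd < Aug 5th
True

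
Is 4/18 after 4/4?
Yes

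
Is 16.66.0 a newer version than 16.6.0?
Yes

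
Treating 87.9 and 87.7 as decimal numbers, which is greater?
87.9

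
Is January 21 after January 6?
Yes. Day 21 comes after day 6 in January — this is a date comparison, not a decimal one (the decimal 1.21 would be smaller than 1.6).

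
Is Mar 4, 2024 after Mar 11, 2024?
No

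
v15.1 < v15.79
True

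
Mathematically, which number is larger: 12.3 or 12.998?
12.998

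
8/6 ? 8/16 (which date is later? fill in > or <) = <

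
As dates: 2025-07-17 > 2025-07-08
True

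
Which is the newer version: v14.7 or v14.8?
v14.8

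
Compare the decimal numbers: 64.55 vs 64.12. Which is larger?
64.55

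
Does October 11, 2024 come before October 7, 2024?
No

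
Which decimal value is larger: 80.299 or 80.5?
80.5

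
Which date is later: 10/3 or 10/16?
10/16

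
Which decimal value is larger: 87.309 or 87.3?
87.309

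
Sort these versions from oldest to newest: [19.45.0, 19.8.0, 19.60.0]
[19.8.0, 19.45.0, 19.60.0]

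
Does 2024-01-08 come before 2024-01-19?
Yes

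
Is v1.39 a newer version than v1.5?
Yes. Version numbers are compared segment by segment as integers, not as decimals: minor version 39 > 5, so v1.39 > v1.5 (even though the decimal 1.39 < 1.5).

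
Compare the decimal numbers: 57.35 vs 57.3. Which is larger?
57.35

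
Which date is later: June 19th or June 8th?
June 19th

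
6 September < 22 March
False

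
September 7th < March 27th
False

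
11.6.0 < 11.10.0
True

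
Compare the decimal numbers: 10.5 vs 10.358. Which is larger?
10.5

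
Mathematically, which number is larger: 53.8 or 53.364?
53.8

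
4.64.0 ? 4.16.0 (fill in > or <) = >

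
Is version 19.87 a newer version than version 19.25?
Yes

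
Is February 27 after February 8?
Yes. Day 27 comes after day 8 in February — this is a date comparison, not a decimal one (the decimal 2.27 would be smaller than 2.8).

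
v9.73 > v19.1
False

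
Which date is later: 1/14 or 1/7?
1/14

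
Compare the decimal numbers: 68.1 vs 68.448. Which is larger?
68.448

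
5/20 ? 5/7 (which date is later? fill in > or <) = >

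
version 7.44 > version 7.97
False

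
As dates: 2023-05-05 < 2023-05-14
True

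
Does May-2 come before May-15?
Yes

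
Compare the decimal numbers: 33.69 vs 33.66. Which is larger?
33.69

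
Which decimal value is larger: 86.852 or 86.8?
86.852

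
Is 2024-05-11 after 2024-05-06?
Yes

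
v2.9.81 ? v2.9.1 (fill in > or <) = >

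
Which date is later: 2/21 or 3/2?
3/2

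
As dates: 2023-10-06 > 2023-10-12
False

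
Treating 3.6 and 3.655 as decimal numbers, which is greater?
3.655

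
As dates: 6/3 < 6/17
True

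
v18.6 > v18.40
False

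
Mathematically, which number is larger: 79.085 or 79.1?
79.1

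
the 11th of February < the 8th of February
False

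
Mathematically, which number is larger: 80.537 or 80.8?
80.8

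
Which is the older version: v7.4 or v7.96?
v7.4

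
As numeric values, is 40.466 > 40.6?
False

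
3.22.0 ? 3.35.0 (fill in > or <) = <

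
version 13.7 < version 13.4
False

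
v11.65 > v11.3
True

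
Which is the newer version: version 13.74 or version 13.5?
version 13.74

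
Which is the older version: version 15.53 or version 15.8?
version 15.8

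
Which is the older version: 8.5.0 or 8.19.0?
8.5.0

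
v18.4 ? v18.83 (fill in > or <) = <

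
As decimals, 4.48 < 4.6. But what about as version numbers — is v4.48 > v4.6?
True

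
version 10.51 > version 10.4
True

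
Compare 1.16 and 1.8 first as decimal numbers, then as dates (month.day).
As decimals: 1.16 < 1.8. As dates: 1/16 is later than 1/8 (day 16 > day 8).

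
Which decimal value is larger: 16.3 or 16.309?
16.309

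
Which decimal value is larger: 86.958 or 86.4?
86.958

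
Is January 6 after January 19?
No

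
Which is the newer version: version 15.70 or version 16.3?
version 16.3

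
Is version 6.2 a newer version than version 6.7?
No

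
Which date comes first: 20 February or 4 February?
4 February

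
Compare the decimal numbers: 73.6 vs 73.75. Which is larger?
73.75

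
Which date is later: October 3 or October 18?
October 18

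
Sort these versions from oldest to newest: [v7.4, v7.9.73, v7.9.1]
[v7.4, v7.9.1, v7.9.73]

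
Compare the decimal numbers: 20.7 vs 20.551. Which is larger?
20.7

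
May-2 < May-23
True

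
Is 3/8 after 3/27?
No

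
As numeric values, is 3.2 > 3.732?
False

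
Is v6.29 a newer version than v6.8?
Yes. Version numbers are compared segment by segment as integers, not as decimals: minor version 29 > 8, so v6.29 > v6.8 (even though the decimal 6.29 < 6.8).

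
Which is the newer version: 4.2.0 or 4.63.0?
4.63.0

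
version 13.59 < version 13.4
False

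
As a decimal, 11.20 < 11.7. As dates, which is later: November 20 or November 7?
November 20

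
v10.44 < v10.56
True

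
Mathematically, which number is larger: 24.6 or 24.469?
24.6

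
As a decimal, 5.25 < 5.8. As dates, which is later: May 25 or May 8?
May 25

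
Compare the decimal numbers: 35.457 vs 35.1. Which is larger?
35.457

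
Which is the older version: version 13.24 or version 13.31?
version 13.24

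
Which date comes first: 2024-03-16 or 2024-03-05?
2024-03-05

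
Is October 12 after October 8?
Yes. Day 12 comes after day 8 in October — this is a date comparison, not a decimal one (the decimal 10.12 would be smaller than 10.8).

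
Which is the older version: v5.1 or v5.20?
v5.1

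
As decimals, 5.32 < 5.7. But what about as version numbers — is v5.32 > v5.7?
True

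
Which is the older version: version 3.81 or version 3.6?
version 3.6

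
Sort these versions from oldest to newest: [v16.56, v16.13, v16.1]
[v16.1, v16.13, v16.56]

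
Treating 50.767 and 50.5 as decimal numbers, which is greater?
50.767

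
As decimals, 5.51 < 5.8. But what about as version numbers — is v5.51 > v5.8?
True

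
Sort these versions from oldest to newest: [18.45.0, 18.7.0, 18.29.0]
[18.7.0, 18.29.0, 18.45.0]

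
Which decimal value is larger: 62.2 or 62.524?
62.524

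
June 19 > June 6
True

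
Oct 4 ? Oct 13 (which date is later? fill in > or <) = <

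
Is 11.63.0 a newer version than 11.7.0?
Yes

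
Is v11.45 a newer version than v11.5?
Yes. Version numbers are compared segment by segment as integers, not as decimals: minor version 45 > 5, so v11.45 > v11.5 (even though the decimal 11.45 < 11.5).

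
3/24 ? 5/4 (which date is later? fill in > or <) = <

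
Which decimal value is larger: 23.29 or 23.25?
23.29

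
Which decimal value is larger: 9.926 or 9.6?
9.926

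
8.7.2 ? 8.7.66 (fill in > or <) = <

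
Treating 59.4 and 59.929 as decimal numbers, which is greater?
59.929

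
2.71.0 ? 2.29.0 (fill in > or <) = >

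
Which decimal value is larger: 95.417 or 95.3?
95.417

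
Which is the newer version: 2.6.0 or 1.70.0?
2.6.0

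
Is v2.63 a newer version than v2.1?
Yes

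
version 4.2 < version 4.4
True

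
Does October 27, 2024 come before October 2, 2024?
No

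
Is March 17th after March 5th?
Yes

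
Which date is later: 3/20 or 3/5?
3/20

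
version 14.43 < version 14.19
False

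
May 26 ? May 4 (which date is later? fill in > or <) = >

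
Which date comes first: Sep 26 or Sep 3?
Sep 3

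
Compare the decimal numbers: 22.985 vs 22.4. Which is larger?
22.985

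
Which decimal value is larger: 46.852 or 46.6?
46.852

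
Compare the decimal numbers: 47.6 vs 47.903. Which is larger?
47.903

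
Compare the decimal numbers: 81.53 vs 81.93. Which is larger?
81.93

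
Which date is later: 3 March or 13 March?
13 March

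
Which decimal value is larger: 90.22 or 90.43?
90.43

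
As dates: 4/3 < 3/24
False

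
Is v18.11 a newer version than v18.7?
Yes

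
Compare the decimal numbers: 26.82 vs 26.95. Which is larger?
26.95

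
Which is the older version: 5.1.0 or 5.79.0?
5.1.0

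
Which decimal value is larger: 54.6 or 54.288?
54.6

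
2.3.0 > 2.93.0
False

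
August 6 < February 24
False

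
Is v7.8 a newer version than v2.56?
Yes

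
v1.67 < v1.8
False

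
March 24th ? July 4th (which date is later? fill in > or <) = <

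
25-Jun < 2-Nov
True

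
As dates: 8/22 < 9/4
True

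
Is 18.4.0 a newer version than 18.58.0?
No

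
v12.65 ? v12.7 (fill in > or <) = >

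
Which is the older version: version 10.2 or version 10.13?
version 10.2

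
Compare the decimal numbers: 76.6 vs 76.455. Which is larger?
76.6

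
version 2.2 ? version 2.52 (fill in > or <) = <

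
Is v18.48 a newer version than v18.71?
No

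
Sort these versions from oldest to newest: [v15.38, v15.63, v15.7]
[v15.7, v15.38, v15.63]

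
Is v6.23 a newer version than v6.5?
Yes. Version numbers are compared segment by segment as integers, not as decimals: minor version 23 > 5, so v6.23 > v6.5 (even though the decimal 6.23 < 6.5).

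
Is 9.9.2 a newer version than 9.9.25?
No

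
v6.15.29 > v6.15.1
True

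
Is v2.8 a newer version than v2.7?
Yes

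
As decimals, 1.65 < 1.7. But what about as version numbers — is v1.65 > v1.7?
True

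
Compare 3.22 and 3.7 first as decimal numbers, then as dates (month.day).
As decimals: 3.22 < 3.7. As dates: 3/22 is later than 3/7 (day 22 > day 7).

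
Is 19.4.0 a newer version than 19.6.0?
No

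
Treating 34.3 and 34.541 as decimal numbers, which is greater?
34.541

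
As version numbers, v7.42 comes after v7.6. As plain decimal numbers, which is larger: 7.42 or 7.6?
7.6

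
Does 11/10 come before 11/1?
No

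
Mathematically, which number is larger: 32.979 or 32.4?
32.979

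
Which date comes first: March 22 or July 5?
March 22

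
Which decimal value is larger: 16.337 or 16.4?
16.4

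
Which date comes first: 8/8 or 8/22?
8/8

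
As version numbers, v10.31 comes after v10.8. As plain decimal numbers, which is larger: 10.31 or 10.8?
10.8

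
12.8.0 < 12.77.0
True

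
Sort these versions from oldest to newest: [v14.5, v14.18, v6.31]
[v6.31, v14.5, v14.18]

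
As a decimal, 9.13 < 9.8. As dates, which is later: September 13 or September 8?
September 13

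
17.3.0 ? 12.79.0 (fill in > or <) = >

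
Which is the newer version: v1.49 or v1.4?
v1.49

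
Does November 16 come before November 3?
No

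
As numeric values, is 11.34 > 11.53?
False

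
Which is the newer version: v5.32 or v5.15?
v5.32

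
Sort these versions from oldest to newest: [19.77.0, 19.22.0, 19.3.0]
[19.3.0, 19.22.0, 19.77.0]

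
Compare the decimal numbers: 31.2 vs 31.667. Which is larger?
31.667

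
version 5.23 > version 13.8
False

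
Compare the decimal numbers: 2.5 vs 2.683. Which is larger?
2.683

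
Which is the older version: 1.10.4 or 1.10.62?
1.10.4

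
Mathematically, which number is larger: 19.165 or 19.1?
19.165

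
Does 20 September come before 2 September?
No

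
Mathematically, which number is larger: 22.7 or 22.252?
22.7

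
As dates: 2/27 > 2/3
True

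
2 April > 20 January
True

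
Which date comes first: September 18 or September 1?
September 1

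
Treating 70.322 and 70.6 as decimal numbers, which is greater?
70.6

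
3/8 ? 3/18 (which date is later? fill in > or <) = <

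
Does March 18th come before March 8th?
No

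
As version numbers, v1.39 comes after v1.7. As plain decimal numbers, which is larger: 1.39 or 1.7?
1.7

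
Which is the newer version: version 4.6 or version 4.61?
version 4.61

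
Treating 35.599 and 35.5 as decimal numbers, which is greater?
35.599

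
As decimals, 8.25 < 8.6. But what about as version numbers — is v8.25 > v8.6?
True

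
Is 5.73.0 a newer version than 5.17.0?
Yes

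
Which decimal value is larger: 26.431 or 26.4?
26.431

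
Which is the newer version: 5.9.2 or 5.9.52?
5.9.52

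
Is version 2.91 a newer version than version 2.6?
Yes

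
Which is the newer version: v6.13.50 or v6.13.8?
v6.13.50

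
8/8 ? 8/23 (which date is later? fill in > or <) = <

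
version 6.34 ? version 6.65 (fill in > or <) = <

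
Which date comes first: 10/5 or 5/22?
5/22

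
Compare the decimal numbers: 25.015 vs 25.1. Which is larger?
25.1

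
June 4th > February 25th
True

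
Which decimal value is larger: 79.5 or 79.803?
79.803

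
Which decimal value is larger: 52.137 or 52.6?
52.6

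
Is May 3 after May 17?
No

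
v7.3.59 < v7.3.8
False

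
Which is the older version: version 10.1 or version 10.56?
version 10.1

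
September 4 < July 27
False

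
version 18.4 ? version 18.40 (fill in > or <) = <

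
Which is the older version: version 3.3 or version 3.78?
version 3.3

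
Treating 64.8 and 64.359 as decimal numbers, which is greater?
64.8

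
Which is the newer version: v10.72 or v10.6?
v10.72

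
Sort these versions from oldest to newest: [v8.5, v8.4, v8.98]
[v8.4, v8.5, v8.98]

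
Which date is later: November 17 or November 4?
November 17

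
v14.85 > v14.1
True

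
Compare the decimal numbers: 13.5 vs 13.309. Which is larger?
13.5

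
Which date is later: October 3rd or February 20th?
October 3rd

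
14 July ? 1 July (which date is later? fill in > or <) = >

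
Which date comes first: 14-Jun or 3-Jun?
3-Jun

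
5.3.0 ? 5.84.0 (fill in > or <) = <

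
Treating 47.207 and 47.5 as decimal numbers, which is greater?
47.5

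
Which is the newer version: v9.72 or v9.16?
v9.72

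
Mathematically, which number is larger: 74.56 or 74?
74.56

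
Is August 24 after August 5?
Yes. Day 24 comes after day 5 in August — this is a date comparison, not a decimal one (the decimal 8.24 would be smaller than 8.5).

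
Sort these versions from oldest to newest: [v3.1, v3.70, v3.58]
[v3.1, v3.58, v3.70]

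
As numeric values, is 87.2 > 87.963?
False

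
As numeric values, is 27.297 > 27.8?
False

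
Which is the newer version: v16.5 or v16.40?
v16.40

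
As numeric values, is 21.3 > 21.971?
False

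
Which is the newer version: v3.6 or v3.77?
v3.77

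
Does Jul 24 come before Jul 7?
No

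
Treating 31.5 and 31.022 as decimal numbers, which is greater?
31.5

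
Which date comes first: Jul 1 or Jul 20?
Jul 1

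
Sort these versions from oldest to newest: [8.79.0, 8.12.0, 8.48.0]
[8.12.0, 8.48.0, 8.79.0]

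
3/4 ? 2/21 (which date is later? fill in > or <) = >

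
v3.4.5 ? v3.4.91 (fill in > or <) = <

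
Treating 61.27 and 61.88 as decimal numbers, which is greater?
61.88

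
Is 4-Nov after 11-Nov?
No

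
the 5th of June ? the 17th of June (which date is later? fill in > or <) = <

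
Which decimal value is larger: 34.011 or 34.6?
34.6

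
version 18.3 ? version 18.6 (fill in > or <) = <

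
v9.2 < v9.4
True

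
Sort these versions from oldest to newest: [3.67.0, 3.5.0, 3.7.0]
[3.5.0, 3.7.0, 3.67.0]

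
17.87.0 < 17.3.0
False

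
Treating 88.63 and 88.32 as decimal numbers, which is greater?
88.63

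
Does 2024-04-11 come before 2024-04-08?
No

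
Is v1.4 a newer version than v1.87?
No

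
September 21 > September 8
True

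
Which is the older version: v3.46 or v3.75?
v3.46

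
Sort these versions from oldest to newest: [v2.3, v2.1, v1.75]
[v1.75, v2.1, v2.3]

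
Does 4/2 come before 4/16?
Yes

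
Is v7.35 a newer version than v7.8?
Yes. Version numbers are compared segment by segment as integers, not as decimals: minor version 35 > 8, so v7.35 > v7.8 (even though the decimal 7.35 < 7.8).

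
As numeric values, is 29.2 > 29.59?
False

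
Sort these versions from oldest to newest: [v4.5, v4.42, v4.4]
[v4.4, v4.5, v4.42]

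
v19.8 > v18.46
True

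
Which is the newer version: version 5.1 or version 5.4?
version 5.4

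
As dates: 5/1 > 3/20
True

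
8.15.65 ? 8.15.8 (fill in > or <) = >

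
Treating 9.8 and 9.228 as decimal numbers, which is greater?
9.8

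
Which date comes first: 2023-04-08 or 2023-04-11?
2023-04-08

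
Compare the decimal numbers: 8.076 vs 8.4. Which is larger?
8.4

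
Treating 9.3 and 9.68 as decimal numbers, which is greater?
9.68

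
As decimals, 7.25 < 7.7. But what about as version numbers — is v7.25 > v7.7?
True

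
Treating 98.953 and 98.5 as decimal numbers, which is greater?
98.953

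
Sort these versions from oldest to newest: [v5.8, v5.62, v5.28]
[v5.8, v5.28, v5.62]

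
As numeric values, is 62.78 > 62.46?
True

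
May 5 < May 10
True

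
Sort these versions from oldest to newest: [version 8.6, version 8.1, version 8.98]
[version 8.1, version 8.6, version 8.98]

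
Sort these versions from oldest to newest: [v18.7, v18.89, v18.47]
[v18.7, v18.47, v18.89]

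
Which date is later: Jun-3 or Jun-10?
Jun-10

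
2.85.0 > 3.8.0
False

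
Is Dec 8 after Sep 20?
Yes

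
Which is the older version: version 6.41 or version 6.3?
version 6.3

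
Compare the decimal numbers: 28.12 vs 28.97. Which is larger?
28.97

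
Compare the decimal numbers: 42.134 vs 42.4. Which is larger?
42.4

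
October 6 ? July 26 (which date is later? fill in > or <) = >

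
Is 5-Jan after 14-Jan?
No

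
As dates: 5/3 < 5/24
True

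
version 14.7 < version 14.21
True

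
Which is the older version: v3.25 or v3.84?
v3.25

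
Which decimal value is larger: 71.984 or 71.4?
71.984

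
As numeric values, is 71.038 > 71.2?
False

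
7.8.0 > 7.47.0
False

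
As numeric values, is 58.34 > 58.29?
True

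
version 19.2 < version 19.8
True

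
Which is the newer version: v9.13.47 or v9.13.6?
v9.13.47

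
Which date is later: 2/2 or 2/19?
2/19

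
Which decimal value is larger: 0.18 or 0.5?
0.5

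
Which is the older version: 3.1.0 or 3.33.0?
3.1.0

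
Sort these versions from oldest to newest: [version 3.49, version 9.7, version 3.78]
[version 3.49, version 3.78, version 9.7]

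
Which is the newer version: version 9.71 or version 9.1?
version 9.71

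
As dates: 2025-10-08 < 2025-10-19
True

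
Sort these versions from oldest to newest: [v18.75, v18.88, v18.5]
[v18.5, v18.75, v18.88]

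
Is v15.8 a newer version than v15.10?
No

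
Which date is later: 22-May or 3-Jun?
3-Jun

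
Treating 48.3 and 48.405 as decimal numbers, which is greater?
48.405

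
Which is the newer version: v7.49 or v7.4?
v7.49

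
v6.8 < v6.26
True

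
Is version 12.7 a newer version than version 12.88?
No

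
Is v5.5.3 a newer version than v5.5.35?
No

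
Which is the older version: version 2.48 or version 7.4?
version 2.48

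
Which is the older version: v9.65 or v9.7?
v9.7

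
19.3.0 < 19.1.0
False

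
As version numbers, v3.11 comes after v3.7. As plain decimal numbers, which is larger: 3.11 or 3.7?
3.7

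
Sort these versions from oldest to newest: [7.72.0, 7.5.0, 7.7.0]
[7.5.0, 7.7.0, 7.72.0]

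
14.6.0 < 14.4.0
False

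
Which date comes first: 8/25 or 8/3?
8/3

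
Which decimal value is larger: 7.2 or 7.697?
7.697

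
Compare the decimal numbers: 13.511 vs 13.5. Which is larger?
13.511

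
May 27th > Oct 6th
False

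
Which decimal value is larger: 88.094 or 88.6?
88.6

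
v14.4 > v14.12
False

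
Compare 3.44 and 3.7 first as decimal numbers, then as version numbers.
As decimals: 3.44 < 3.7. As versions: v3.44 > v3.7 (minor version 44 > 7).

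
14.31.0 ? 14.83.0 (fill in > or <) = <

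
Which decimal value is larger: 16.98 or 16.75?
16.98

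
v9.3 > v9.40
False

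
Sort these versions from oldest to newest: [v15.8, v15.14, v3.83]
[v3.83, v15.8, v15.14]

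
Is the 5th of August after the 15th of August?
No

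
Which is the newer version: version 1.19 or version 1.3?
version 1.19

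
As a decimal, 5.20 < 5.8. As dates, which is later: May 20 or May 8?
May 20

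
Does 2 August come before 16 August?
Yes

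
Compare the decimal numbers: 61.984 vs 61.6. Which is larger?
61.984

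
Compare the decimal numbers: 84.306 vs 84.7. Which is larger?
84.7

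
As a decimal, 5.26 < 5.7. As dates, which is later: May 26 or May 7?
May 26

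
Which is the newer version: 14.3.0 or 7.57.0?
14.3.0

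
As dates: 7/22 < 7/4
False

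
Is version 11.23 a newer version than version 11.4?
Yes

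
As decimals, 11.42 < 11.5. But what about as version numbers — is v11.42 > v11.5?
True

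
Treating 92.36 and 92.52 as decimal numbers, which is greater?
92.52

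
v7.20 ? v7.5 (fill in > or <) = >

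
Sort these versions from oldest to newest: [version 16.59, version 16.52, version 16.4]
[version 16.4, version 16.52, version 16.59]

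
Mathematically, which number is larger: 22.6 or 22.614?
22.614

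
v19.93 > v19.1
True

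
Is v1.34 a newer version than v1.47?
No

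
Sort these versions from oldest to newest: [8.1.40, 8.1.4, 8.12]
[8.1.4, 8.1.40, 8.12]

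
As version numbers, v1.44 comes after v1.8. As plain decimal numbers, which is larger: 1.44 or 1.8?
1.8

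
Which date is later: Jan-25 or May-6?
May-6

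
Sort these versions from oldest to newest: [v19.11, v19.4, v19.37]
[v19.4, v19.11, v19.37]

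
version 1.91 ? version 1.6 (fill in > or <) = >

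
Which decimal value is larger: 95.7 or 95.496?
95.7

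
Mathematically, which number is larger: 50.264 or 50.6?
50.6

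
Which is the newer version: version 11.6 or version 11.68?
version 11.68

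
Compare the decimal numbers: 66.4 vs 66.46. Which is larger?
66.46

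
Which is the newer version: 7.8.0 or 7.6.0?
7.8.0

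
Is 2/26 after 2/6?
Yes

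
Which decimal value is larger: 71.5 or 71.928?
71.928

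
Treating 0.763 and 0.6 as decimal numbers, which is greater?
0.763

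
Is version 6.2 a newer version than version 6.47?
No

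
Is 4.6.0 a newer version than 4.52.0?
No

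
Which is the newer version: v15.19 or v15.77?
v15.77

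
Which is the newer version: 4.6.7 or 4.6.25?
4.6.25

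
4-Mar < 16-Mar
True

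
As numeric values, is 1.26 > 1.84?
False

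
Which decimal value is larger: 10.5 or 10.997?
10.997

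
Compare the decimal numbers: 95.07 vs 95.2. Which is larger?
95.2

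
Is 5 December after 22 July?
Yes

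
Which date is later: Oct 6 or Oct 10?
Oct 10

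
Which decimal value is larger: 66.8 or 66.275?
66.8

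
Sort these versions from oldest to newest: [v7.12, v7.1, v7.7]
[v7.1, v7.7, v7.12]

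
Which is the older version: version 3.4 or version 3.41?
version 3.4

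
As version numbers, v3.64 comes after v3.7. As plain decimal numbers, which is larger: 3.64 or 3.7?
3.7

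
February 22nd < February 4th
False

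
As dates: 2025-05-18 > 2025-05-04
True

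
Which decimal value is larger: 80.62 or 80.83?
80.83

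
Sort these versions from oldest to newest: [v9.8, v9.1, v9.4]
[v9.1, v9.4, v9.8]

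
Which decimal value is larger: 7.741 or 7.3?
7.741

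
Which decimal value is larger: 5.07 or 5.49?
5.49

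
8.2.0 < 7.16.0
False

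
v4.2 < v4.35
True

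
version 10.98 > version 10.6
True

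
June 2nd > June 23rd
False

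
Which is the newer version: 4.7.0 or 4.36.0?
4.36.0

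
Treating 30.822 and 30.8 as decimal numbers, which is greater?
30.822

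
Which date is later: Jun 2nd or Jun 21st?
Jun 21st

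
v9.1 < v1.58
False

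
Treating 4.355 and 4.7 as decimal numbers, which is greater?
4.7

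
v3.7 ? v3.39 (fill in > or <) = <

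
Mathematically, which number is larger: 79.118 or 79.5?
79.5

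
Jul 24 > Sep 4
False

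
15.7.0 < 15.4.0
False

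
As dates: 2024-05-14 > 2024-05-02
True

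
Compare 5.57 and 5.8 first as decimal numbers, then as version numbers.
As decimals: 5.57 < 5.8. As versions: v5.57 > v5.8 (minor version 57 > 8).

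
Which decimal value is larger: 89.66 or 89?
89.66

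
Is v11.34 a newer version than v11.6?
Yes. Version numbers are compared segment by segment as integers, not as decimals: minor version 34 > 6, so v11.34 > v11.6 (even though the decimal 11.34 < 11.6).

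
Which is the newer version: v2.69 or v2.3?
v2.69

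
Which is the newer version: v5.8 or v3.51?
v5.8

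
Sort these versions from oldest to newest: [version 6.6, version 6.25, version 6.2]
[version 6.2, version 6.6, version 6.25]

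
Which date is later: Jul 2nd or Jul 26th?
Jul 26th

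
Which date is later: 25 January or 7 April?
7 April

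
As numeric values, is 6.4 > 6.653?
False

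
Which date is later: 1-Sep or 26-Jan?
1-Sep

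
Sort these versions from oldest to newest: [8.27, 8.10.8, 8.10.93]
[8.10.8, 8.10.93, 8.27]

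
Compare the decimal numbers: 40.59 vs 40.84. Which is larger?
40.84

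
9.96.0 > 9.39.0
True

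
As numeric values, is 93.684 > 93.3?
True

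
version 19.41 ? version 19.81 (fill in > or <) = <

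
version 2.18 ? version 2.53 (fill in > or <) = <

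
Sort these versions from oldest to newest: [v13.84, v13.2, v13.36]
[v13.2, v13.36, v13.84]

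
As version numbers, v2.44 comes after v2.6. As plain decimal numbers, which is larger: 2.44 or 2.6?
2.6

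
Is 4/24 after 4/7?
Yes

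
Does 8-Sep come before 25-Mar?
No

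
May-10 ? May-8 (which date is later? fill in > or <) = >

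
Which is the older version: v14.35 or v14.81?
v14.35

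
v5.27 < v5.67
True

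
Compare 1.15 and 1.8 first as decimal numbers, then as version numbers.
As decimals: 1.15 < 1.8. As versions: v1.15 > v1.8 (minor version 15 > 8).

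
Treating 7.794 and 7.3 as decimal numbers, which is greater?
7.794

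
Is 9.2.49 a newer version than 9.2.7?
Yes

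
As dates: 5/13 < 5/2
False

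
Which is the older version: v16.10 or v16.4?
v16.4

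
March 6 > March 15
False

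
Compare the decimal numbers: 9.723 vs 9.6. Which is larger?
9.723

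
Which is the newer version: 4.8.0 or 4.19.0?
4.19.0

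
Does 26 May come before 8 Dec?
Yes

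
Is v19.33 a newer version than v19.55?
No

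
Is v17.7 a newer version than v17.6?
Yes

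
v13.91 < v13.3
False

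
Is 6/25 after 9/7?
No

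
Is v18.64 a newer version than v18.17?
Yes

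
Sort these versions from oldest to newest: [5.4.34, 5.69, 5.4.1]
[5.4.1, 5.4.34, 5.69]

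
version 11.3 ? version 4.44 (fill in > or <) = >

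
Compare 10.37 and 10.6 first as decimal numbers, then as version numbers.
As decimals: 10.37 < 10.6. As versions: v10.37 > v10.6 (minor version 37 > 6).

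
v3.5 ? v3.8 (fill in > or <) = <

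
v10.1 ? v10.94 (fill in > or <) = <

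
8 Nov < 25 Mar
False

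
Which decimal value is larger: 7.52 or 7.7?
7.7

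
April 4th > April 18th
False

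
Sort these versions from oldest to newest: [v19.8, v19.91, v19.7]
[v19.7, v19.8, v19.91]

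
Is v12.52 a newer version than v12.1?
Yes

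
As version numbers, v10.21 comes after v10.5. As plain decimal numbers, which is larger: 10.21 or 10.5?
10.5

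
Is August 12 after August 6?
Yes. Day 12 comes after day 6 in August — this is a date comparison, not a decimal one (the decimal 8.12 would be smaller than 8.6).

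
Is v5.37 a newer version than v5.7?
Yes. Version numbers are compared segment by segment as integers, not as decimals: minor version 37 > 7, so v5.37 > v5.7 (even though the decimal 5.37 < 5.7).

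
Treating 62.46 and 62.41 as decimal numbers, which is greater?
62.46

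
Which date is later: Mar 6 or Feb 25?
Mar 6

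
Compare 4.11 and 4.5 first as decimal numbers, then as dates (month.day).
As decimals: 4.11 < 4.5. As dates: 4/11 is later than 4/5 (day 11 > day 5).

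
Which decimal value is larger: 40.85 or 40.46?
40.85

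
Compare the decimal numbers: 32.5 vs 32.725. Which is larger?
32.725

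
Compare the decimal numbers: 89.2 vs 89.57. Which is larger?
89.57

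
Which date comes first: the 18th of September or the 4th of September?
the 4th of September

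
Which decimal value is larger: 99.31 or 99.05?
99.31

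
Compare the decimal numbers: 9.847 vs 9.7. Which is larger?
9.847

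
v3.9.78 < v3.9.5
False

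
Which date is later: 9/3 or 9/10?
9/10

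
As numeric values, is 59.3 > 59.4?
False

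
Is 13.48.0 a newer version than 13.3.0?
Yes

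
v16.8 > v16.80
False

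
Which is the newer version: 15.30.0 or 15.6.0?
15.30.0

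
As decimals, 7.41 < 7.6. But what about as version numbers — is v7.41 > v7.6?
True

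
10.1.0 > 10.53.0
False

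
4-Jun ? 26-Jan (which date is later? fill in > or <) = >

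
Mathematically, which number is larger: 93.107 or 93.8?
93.8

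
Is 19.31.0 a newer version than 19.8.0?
Yes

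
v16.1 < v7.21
False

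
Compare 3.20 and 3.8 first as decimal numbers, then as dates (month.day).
As decimals: 3.20 < 3.8. As dates: 3/20 is later than 3/8 (day 20 > day 8).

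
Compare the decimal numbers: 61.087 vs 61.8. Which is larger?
61.8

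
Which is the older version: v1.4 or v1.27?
v1.4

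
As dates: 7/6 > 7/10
False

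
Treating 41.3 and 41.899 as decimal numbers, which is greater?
41.899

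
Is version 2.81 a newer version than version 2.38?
Yes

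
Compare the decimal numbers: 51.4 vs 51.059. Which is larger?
51.4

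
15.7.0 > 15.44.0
False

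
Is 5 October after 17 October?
No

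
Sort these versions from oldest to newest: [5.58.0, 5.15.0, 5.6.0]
[5.6.0, 5.15.0, 5.58.0]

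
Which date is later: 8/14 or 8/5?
8/14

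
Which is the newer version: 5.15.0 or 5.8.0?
5.15.0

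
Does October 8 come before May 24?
No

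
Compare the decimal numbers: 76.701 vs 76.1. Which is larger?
76.701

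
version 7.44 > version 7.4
True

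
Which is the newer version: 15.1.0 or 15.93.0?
15.93.0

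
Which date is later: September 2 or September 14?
September 14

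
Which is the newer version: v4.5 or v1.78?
v4.5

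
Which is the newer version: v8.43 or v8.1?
v8.43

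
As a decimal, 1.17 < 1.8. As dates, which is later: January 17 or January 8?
January 17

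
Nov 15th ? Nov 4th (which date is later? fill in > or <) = >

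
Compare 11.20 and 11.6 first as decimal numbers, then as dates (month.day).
As decimals: 11.20 < 11.6. As dates: 11/20 is later than 11/6 (day 20 > day 6).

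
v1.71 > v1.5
True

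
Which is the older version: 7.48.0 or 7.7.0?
7.7.0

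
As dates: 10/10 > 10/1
True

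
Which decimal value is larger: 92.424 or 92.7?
92.7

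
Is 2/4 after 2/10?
No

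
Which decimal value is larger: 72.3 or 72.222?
72.3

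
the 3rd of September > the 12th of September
False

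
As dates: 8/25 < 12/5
True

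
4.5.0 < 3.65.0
False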